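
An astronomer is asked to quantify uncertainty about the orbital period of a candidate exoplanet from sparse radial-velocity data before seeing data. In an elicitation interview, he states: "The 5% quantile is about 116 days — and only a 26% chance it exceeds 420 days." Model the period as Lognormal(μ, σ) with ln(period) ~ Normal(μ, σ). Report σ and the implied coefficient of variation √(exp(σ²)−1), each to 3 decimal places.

If T ~ Lognormal(μ,σ) then ln T ~ Normal(μ,σ), so the p-quantile of ln T is μ + z_p·σ.
ln(116) = 4.754 and ln(420) = 6.04; z_{0.05} = -1.645, z_{0.74} = 0.6433.
σ = (6.04 − 4.754)/(0.6433 − (-1.645)) = 0.562.
μ = 4.754 − (-1.645)·0.562 = 5.678.
CV = √(exp(σ²)−1) = √(exp(0.3162)−1) = 0.610.

σ ≈ 0.562, CV ≈ 0.610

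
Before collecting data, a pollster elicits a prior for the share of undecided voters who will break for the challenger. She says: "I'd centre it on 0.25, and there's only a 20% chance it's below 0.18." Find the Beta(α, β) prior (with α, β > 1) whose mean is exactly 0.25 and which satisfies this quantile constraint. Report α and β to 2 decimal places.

With mean 0.25 fixed, write α = 0.25s, β = 0.75s where s = α+β.
Need P(θ < 0.18) = 0.2 under Beta(0.25s, 0.75s). Normal approximation: (q−m)/√(m(1−m)/s) ≈ z_{0.2} = -0.842, so s ≈ 0.25·0.75·(-0.842)²/(0.18−0.25)² = 27.1.
At s = 27.1: P(θ<0.18) ≈ 0.205. Adjusting to match 0.2 gives s ≈ 28.07.
So α = 0.25·28.07 ≈ 7.02, β = 0.75·28.07 ≈ 21.06.

α ≈ 7.02, β ≈ 21.06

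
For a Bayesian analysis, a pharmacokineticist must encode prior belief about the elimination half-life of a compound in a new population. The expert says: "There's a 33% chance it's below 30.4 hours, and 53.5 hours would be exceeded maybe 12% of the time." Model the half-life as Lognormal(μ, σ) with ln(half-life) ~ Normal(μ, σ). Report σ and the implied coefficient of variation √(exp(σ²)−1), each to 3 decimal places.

If T ~ Lognormal(μ,σ) then ln T ~ Normal(μ,σ), so the p-quantile of ln T is μ + z_p·σ.
ln(30.4) = 3.414 and ln(53.5) = 3.98; z_{0.33} = -0.4399, z_{0.88} = 1.175.
σ = (3.98 − 3.414)/(1.175 − (-0.4399)) = 0.350.
μ = 3.414 − (-0.4399)·0.350 = 3.568.
CV = √(exp(σ²)−1) = √(exp(0.1225)−1) = 0.361.

σ ≈ 0.350, CV ≈ 0.361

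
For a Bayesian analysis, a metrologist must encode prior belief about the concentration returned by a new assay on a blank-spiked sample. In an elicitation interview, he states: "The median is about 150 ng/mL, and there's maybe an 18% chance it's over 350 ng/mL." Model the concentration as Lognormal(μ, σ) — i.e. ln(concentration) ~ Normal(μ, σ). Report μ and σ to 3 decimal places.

μ ≈ 5.011, σ ≈ 0.926

If T ~ Lognormal(μ,σ) then ln T ~ Normal(μ,σ), so the p-quantile of ln T is μ + z_p·σ.
ln(150) = 5.011 and ln(350) = 5.858; z_{0.5} = 0, z_{0.82} = 0.9154.
σ = (5.858 − 5.011)/(0.9154 − (0)) = 0.926.
μ = 5.011 − (0)·0.926 = 5.011.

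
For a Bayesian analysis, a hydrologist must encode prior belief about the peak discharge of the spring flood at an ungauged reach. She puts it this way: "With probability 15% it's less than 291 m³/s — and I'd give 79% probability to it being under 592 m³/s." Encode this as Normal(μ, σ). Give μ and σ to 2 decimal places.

μ = 460.28, σ = 163.33

The p-quantile of Normal(μ,σ) is μ + z_p·σ, with z_{0.15} = -1.036 and z_{0.79} = 0.8064.
Eliminate σ: μ = (z₂·x₁ − z₁·x₂)/(z₂ − z₁) = (0.8064·291 − (-1.036)·592)/1.843 = 460.28.
Then σ = (x₂ − x₁)/(z₂ − z₁) = (592 − 291)/1.843 = 163.33.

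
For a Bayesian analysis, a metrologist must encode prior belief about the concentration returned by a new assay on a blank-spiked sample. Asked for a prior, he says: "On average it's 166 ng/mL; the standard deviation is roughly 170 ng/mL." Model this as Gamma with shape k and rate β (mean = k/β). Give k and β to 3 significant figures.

k ≈ 0.953, β ≈ 0.00574

For Gamma(k, rate β): mean = k/β, variance = k/β², so CV = 1/√k.
CV = SD/mean = 170/166 = 1.024, hence k = 1/CV² = 0.953.
Then β = k/mean = 0.953/166 = 0.00574.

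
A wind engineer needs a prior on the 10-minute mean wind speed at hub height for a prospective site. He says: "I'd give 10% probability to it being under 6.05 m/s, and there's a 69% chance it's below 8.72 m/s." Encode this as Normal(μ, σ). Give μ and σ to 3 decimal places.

For Normal(μ,σ), the p-quantile is μ + z_p·σ. Here z_{0.1} = -1.282, z_{0.69} = 0.4959.
So 6.05 = μ − 1.282σ and 8.72 = μ + 0.4959σ.
Subtracting: σ = (8.72 − 6.05)/(0.4959 − (-1.282)) = 1.502.
Then μ = 6.05 − (-1.282)·1.502 = 7.975.

μ = 7.975, σ = 1.502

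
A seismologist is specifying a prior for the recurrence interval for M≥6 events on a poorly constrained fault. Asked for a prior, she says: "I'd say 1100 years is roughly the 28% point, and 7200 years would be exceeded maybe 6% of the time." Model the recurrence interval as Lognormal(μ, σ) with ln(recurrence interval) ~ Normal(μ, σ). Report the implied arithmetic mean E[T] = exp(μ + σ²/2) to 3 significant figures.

If T ~ Lognormal(μ,σ) then ln T ~ Normal(μ,σ), so the p-quantile of ln T is μ + z_p·σ.
ln(1100) = 7.003 and ln(7200) = 8.882; z_{0.28} = -0.5828, z_{0.94} = 1.555.
σ = (8.882 − 7.003)/(1.555 − (-0.5828)) = 0.879.
μ = 7.003 − (-0.5828)·0.879 = 7.515.
E[T] = exp(μ + σ²/2) = exp(7.515 + 0.3862) = 2700 years.

E[T] ≈ 2700 years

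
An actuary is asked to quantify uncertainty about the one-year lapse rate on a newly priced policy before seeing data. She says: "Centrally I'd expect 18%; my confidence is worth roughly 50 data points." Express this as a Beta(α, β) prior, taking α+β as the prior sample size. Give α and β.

α = 9, β = 41

Under the effective-sample-size interpretation, Beta(α, β) has prior mean α/(α+β) and prior sample size α+β.
So α+β = 50 and α/(α+β) = 0.18, giving α = 0.18·50 = 9 and β = 50 − 9 = 41.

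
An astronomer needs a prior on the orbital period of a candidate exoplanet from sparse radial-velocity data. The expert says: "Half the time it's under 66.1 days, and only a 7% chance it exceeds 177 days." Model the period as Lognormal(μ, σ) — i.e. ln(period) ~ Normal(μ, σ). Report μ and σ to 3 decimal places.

μ ≈ 4.191, σ ≈ 0.667

If T ~ Lognormal(μ,σ) then ln T ~ Normal(μ,σ), so the p-quantile of ln T is μ + z_p·σ.
ln(66.1) = 4.191 and ln(177) = 5.176; z_{0.5} = 0, z_{0.93} = 1.476.
σ = (5.176 − 4.191)/(1.476 − (0)) = 0.667.
μ = 4.191 − (0)·0.667 = 4.191.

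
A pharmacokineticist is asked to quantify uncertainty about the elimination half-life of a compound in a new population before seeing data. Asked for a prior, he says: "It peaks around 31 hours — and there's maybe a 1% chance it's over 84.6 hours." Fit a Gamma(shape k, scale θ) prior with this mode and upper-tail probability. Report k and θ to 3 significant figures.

Gamma(k,θ) with k>1 has mode (k−1)θ, so θ = 31/(k−1).
Need P(X < 84.6) = 0.99 with θ tied to k this way. Start at k = 2, θ = 31: P(X<84.6) ≈ 0.757.
Too low — raise k to concentrate. Iterating converges to k ≈ 5.57.
Then θ = 31/(5.57−1) ≈ 6.79.

k ≈ 5.57, θ ≈ 6.79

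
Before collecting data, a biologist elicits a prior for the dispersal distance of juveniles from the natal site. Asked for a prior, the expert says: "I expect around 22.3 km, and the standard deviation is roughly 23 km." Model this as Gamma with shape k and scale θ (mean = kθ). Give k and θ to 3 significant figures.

k ≈ 0.94, θ ≈ 23.7

For Gamma(k, scale θ): mean = kθ, variance = kθ², so CV = 1/√k.
CV = SD/mean = 23/22.3 = 1.031, hence k = 1/CV² = 0.94.
Then θ = mean/k = 22.3/0.94 = 23.7.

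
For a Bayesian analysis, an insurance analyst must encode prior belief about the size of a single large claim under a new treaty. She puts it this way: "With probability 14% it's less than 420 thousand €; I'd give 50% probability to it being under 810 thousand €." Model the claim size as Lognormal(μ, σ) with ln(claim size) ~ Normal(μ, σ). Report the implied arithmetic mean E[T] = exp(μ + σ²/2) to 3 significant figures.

If T ~ Lognormal(μ,σ) then ln T ~ Normal(μ,σ), so the p-quantile of ln T is μ + z_p·σ.
ln(420) = 6.04 and ln(810) = 6.697; z_{0.14} = -1.08, z_{0.5} = 0.
σ = (6.697 − 6.04)/(0 − (-1.08)) = 0.608.
μ = 6.04 − (-1.08)·0.608 = 6.697.
E[T] = exp(μ + σ²/2) = exp(6.697 + 0.1848) = 974 thousand €.

E[T] ≈ 974 thousand €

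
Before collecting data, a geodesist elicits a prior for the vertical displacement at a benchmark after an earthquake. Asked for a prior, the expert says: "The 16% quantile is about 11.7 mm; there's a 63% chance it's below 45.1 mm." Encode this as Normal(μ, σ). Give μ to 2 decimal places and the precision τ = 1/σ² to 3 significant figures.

The p-quantile of Normal(μ,σ) is μ + z_p·σ, with z_{0.16} = -0.9945 and z_{0.63} = 0.3319.
Eliminate σ: μ = (z₂·x₁ − z₁·x₂)/(z₂ − z₁) = (0.3319·11.7 − (-0.9945)·45.1)/1.326 = 36.74.
Then σ = (x₂ − x₁)/(z₂ − z₁) = (45.1 − 11.7)/1.326 = 25.18.
Precision τ = 1/σ² = 1/25.18² = 0.00158.

μ = 36.74, τ = 0.00158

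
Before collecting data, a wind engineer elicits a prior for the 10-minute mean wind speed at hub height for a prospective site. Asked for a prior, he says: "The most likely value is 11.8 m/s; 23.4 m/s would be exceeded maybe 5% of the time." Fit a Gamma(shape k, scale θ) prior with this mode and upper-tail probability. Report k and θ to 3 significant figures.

Gamma(k,θ) with k>1 has mode (k−1)θ, so θ = 11.8/(k−1).
Need P(X < 23.4) = 0.95 with θ tied to k this way. Start at k = 2, θ = 11.8: P(X<23.4) ≈ 0.589.
Too low — raise k to concentrate. Iterating converges to k ≈ 6.92.
Then θ = 11.8/(6.92−1) ≈ 1.99.

k ≈ 6.92, θ ≈ 1.99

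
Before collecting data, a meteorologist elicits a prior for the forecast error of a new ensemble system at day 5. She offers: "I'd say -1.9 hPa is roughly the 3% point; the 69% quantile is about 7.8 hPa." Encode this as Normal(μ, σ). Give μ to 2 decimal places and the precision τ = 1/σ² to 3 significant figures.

μ = 5.78, τ = 0.06

The p-quantile of Normal(μ,σ) is μ + z_p·σ, with z_{0.03} = -1.881 and z_{0.69} = 0.4959.
Eliminate σ: μ = (z₂·x₁ − z₁·x₂)/(z₂ − z₁) = (0.4959·-1.9 − (-1.881)·7.8)/2.377 = 5.78.
Then σ = (x₂ − x₁)/(z₂ − z₁) = (7.8 − -1.9)/2.377 = 4.08.
Precision τ = 1/σ² = 1/4.081² = 0.06.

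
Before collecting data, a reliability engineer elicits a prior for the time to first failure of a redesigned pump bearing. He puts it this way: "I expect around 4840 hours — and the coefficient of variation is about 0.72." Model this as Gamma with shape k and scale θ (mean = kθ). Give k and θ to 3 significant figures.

k ≈ 1.93, θ ≈ 2510

For Gamma(k, scale θ): mean = kθ, variance = kθ², so CV = 1/√k.
CV = 0.72, hence k = 1/CV² = 1.93.
Then θ = mean/k = 4840/1.93 = 2510.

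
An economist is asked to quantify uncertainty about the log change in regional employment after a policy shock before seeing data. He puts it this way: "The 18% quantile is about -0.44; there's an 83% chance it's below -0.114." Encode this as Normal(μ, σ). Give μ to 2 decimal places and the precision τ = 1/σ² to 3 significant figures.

For Normal(μ,σ), the p-quantile is μ + z_p·σ. Here z_{0.18} = -0.9154, z_{0.83} = 0.9542.
So -0.44 = μ − 0.9154σ and -0.114 = μ + 0.9542σ.
Subtracting: σ = (-0.114 − -0.44)/(0.9542 − (-0.9154)) = 0.17.
Then μ = -0.44 − (-0.9154)·0.17 = -0.28.
Precision τ = 1/σ² = 1/0.1744² = 32.9.

μ = -0.28, τ = 32.9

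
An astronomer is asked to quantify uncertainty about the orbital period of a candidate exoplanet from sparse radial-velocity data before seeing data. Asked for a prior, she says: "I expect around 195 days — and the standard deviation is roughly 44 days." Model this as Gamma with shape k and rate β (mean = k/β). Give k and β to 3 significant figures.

k ≈ 19.6, β ≈ 0.101

For Gamma(k, rate β): mean = k/β, variance = k/β², so CV = 1/√k.
CV = SD/mean = 44/195 = 0.2256, hence k = 1/CV² = 19.6.
Then β = k/mean = 19.6/195 = 0.101.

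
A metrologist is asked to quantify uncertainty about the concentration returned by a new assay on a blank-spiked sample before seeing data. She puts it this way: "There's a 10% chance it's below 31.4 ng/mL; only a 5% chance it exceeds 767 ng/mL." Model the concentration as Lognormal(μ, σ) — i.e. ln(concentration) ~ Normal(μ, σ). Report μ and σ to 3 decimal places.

μ ≈ 4.846, σ ≈ 1.092

If T ~ Lognormal(μ,σ) then ln T ~ Normal(μ,σ), so the p-quantile of ln T is μ + z_p·σ.
ln(31.4) = 3.447 and ln(767) = 6.642; z_{0.1} = -1.282, z_{0.95} = 1.645.
σ = (6.642 − 3.447)/(1.645 − (-1.282)) = 1.092.
μ = 3.447 − (-1.282)·1.092 = 4.846.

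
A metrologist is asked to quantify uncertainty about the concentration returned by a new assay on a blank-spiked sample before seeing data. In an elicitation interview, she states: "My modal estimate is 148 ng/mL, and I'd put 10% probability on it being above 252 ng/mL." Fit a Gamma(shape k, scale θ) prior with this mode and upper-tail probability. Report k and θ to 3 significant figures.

k ≈ 7.68, θ ≈ 22.1

Gamma(k,θ) with k>1 has mode (k−1)θ, so θ = 148/(k−1).
Need P(X < 252) = 0.9 with θ tied to k this way. Start at k = 2, θ = 148: P(X<252) ≈ 0.508.
Too low — raise k to concentrate. Iterating converges to k ≈ 7.68.
Then θ = 148/(7.68−1) ≈ 22.1.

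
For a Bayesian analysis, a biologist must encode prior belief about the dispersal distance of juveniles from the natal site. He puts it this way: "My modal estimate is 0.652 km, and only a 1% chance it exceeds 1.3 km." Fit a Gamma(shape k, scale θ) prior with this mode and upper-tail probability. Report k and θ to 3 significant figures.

k ≈ 11.3, θ ≈ 0.0632

Gamma(k,θ) with k>1 has mode (k−1)θ, so θ = 0.652/(k−1).
Need P(X < 1.3) = 0.99 with θ tied to k this way. Start at k = 2, θ = 0.652: P(X<1.3) ≈ 0.592.
Too low — raise k to concentrate. Iterating converges to k ≈ 11.3.
Then θ = 0.652/(11.3−1) ≈ 0.0632.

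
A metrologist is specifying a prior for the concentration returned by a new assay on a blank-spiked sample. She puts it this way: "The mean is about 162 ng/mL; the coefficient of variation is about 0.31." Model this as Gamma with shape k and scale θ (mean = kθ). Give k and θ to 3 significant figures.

For Gamma(k, scale θ): mean = kθ, variance = kθ², so CV = 1/√k.
CV = 0.31, hence k = 1/CV² = 10.4.
Then θ = mean/k = 162/10.4 = 15.6.

k ≈ 10.4, θ ≈ 15.6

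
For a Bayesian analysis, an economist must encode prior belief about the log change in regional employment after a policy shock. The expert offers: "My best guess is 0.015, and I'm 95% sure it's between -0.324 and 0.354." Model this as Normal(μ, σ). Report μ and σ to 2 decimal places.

μ = 0.01, σ = 0.17

A symmetric 95% interval runs μ ± z·σ with z = 1.96.
Half-width = 0.339, so σ = 0.339/1.96 = 0.17.
μ is the stated best guess, 0.01.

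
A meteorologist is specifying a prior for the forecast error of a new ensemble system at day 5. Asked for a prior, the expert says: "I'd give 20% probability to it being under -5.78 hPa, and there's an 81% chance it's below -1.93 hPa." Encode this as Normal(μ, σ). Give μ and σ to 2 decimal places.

μ = -3.90, σ = 2.24

The p-quantile of Normal(μ,σ) is μ + z_p·σ, with z_{0.2} = -0.8416 and z_{0.81} = 0.8779.
Eliminate σ: μ = (z₂·x₁ − z₁·x₂)/(z₂ − z₁) = (0.8779·-5.78 − (-0.8416)·-1.93)/1.72 = -3.90.
Then σ = (x₂ − x₁)/(z₂ − z₁) = (-1.93 − -5.78)/1.72 = 2.24.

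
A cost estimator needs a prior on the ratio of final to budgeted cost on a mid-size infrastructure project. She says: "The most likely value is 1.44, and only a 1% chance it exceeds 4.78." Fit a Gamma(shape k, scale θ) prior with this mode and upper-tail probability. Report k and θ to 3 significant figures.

k ≈ 4.05, θ ≈ 0.472

Gamma(k,θ) with k>1 has mode (k−1)θ, so θ = 1.44/(k−1).
Need P(X < 4.78) = 0.99 with θ tied to k this way. Start at k = 2, θ = 1.44: P(X<4.78) ≈ 0.844.
Too low — raise k to concentrate. Iterating converges to k ≈ 4.05.
Then θ = 1.44/(4.05−1) ≈ 0.472.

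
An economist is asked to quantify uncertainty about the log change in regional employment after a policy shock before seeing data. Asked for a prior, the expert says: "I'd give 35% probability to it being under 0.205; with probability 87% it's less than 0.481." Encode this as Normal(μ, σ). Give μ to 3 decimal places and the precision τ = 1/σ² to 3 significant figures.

μ = 0.275, τ = 30

For Normal(μ,σ), the p-quantile is μ + z_p·σ. Here z_{0.35} = -0.3853, z_{0.87} = 1.126.
So 0.205 = μ − 0.3853σ and 0.481 = μ + 1.126σ.
Subtracting: σ = (0.481 − 0.205)/(1.126 − (-0.3853)) = 0.183.
Then μ = 0.205 − (-0.3853)·0.183 = 0.275.
Precision τ = 1/σ² = 1/0.1826² = 30.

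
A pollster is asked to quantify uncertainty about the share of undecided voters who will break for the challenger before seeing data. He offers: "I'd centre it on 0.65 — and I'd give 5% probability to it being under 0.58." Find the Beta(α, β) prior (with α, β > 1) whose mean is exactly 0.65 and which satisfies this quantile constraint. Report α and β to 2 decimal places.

With mean 0.65 fixed, write α = 0.65s, β = 0.35s where s = α+β.
Need P(θ < 0.58) = 0.05 under Beta(0.65s, 0.35s). Normal approximation: (q−m)/√(m(1−m)/s) ≈ z_{0.05} = -1.64, so s ≈ 0.65·0.35·(-1.64)²/(0.58−0.65)² = 125.6.
At s = 125.6: P(θ<0.58) ≈ 0.053. Adjusting to match 0.05 gives s ≈ 129.54.
So α = 0.65·129.54 ≈ 84.20, β = 0.35·129.54 ≈ 45.34.

α ≈ 84.20, β ≈ 45.34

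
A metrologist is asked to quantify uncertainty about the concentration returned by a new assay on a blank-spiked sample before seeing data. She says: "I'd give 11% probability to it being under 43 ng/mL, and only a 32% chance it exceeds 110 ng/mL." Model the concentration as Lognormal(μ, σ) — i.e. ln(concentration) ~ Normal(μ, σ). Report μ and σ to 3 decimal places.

If T ~ Lognormal(μ,σ) then ln T ~ Normal(μ,σ), so the p-quantile of ln T is μ + z_p·σ.
ln(43) = 3.761 and ln(110) = 4.7; z_{0.11} = -1.227, z_{0.68} = 0.4677.
σ = (4.7 − 3.761)/(0.4677 − (-1.227)) = 0.554.
μ = 3.761 − (-1.227)·0.554 = 4.441.

μ ≈ 4.441, σ ≈ 0.554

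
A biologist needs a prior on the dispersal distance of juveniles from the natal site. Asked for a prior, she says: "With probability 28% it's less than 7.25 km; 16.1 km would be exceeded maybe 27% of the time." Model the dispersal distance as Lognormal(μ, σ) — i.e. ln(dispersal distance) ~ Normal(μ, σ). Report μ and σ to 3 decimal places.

μ ≈ 2.370, σ ≈ 0.667

If T ~ Lognormal(μ,σ) then ln T ~ Normal(μ,σ), so the p-quantile of ln T is μ + z_p·σ.
ln(7.25) = 1.981 and ln(16.1) = 2.779; z_{0.28} = -0.5828, z_{0.73} = 0.6128.
σ = (2.779 − 1.981)/(0.6128 − (-0.5828)) = 0.667.
μ = 1.981 − (-0.5828)·0.667 = 2.370.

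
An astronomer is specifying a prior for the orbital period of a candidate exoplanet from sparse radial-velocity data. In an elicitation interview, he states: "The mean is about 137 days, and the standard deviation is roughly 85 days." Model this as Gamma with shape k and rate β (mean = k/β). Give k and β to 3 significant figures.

k ≈ 2.6, β ≈ 0.019

For Gamma(k, rate β): mean = k/β, variance = k/β², so CV = 1/√k.
CV = SD/mean = 85/137 = 0.6204, hence k = 1/CV² = 2.6.
Then β = k/mean = 2.6/137 = 0.019.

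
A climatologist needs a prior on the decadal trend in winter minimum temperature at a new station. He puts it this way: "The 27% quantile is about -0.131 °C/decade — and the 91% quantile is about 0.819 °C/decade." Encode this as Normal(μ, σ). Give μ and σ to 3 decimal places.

μ = 0.167, σ = 0.486

The p-quantile of Normal(μ,σ) is μ + z_p·σ, with z_{0.27} = -0.6128 and z_{0.91} = 1.341.
Eliminate σ: μ = (z₂·x₁ − z₁·x₂)/(z₂ − z₁) = (1.341·-0.131 − (-0.6128)·0.819)/1.954 = 0.167.
Then σ = (x₂ − x₁)/(z₂ − z₁) = (0.819 − -0.131)/1.954 = 0.486.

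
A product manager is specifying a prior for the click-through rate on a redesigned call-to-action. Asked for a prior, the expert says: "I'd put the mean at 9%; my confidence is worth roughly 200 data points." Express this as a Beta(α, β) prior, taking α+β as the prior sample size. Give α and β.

Under the effective-sample-size interpretation, Beta(α, β) has prior mean α/(α+β) and prior sample size α+β.
So α+β = 200 and α/(α+β) = 0.09, giving α = 0.09·200 = 18 and β = 200 − 18 = 182.

α = 18, β = 182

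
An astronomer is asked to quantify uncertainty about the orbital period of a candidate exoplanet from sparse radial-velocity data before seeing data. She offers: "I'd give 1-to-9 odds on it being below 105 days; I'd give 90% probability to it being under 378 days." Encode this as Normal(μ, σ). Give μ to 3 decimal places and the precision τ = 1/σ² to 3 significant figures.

The p-quantile of Normal(μ,σ) is μ + z_p·σ, with z_{0.1} = -1.282 and z_{0.9} = 1.282.
Eliminate σ: μ = (z₂·x₁ − z₁·x₂)/(z₂ − z₁) = (1.282·105 − (-1.282)·378)/2.563 = 241.500.
Then σ = (x₂ − x₁)/(z₂ − z₁) = (378 − 105)/2.563 = 106.512.
Precision τ = 1/σ² = 1/106.5² = 8.81e-05.

μ = 241.500, τ = 8.81e-05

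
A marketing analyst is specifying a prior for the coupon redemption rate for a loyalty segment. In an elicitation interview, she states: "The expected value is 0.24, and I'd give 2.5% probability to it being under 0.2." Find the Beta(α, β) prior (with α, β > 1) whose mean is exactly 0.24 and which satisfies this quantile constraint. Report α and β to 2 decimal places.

α ≈ 98.68, β ≈ 312.47

With mean 0.24 fixed, write α = 0.24s, β = 0.76s where s = α+β.
Need P(θ < 0.2) = 0.025 under Beta(0.24s, 0.76s). Normal approximation: (q−m)/√(m(1−m)/s) ≈ z_{0.025} = -1.96, so s ≈ 0.24·0.76·(-1.96)²/(0.2−0.24)² = 437.9.
At s = 437.9: P(θ<0.2) ≈ 0.021. Adjusting to match 0.025 gives s ≈ 411.15.
So α = 0.24·411.15 ≈ 98.68, β = 0.76·411.15 ≈ 312.47.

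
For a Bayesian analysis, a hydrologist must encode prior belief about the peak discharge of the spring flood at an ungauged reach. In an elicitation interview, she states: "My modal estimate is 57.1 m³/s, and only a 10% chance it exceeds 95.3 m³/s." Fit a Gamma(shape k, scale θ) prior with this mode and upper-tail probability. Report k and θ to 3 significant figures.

Gamma(k,θ) with k>1 has mode (k−1)θ, so θ = 57.1/(k−1).
Need P(X < 95.3) = 0.9 with θ tied to k this way. Start at k = 2, θ = 57.1: P(X<95.3) ≈ 0.497.
Too low — raise k to concentrate. Iterating converges to k ≈ 8.2.
Then θ = 57.1/(8.2−1) ≈ 7.93.

k ≈ 8.2, θ ≈ 7.93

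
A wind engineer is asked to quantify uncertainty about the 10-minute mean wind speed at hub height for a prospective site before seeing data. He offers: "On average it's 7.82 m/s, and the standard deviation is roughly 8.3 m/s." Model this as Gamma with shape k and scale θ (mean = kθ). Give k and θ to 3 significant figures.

For Gamma(k, scale θ): mean = kθ, variance = kθ², so CV = 1/√k.
CV = SD/mean = 8.3/7.82 = 1.061, hence k = 1/CV² = 0.888.
Then θ = mean/k = 7.82/0.888 = 8.81.

k ≈ 0.888, θ ≈ 8.81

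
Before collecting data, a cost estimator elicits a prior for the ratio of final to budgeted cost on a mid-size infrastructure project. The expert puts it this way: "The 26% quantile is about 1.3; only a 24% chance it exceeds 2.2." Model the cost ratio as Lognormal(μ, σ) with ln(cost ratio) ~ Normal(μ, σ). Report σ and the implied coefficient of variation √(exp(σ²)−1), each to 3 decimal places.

σ ≈ 0.390, CV ≈ 0.405

If T ~ Lognormal(μ,σ) then ln T ~ Normal(μ,σ), so the p-quantile of ln T is μ + z_p·σ.
ln(1.3) = 0.2624 and ln(2.2) = 0.7885; z_{0.26} = -0.6433, z_{0.76} = 0.7063.
σ = (0.7885 − 0.2624)/(0.7063 − (-0.6433)) = 0.390.
μ = 0.2624 − (-0.6433)·0.390 = 0.513.
CV = √(exp(σ²)−1) = √(exp(0.1519)−1) = 0.405.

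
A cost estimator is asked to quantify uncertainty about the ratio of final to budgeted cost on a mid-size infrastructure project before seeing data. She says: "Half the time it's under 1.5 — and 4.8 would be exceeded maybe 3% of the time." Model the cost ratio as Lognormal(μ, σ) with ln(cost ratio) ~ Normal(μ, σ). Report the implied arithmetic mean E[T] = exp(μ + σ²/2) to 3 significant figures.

E[T] ≈ 1.82

If T ~ Lognormal(μ,σ) then ln T ~ Normal(μ,σ), so the p-quantile of ln T is μ + z_p·σ.
ln(1.5) = 0.4055 and ln(4.8) = 1.569; z_{0.5} = 0, z_{0.97} = 1.881.
σ = (1.569 − 0.4055)/(1.881 − (0)) = 0.618.
μ = 0.4055 − (0)·0.618 = 0.405.
E[T] = exp(μ + σ²/2) = exp(0.405 + 0.1912) = 1.82.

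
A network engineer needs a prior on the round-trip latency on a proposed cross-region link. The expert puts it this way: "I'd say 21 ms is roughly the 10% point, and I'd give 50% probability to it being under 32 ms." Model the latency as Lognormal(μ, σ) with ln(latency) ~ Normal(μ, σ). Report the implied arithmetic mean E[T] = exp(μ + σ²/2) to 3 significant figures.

E[T] ≈ 33.8 ms

If T ~ Lognormal(μ,σ) then ln T ~ Normal(μ,σ), so the p-quantile of ln T is μ + z_p·σ.
ln(21) = 3.045 and ln(32) = 3.466; z_{0.1} = -1.282, z_{0.5} = 0.
σ = (3.466 − 3.045)/(0 − (-1.282)) = 0.329.
μ = 3.045 − (-1.282)·0.329 = 3.466.
E[T] = exp(μ + σ²/2) = exp(3.466 + 0.0540) = 33.8 ms.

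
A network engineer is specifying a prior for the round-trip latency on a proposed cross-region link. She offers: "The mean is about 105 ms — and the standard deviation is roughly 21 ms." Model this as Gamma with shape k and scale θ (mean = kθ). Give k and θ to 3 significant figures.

For Gamma(k, scale θ): mean = kθ, variance = kθ², so CV = 1/√k.
CV = SD/mean = 21/105 = 0.2, hence k = 1/CV² = 25.
Then θ = mean/k = 105/25 = 4.2.

k ≈ 25, θ ≈ 4.2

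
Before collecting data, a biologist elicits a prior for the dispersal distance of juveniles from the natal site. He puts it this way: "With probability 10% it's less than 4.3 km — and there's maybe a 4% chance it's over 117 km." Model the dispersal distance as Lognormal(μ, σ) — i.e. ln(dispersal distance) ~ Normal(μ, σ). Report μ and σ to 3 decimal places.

μ ≈ 2.855, σ ≈ 1.089

If T ~ Lognormal(μ,σ) then ln T ~ Normal(μ,σ), so the p-quantile of ln T is μ + z_p·σ.
ln(4.3) = 1.459 and ln(117) = 4.762; z_{0.1} = -1.282, z_{0.96} = 1.751.
σ = (4.762 − 1.459)/(1.751 − (-1.282)) = 1.089.
μ = 1.459 − (-1.282)·1.089 = 2.855.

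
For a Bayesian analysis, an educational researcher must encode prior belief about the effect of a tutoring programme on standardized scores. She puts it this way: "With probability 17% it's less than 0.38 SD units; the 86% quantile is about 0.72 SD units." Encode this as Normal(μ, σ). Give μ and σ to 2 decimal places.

The p-quantile of Normal(μ,σ) is μ + z_p·σ, with z_{0.17} = -0.9542 and z_{0.86} = 1.08.
Eliminate σ: μ = (z₂·x₁ − z₁·x₂)/(z₂ − z₁) = (1.08·0.38 − (-0.9542)·0.72)/2.034 = 0.54.
Then σ = (x₂ − x₁)/(z₂ − z₁) = (0.72 − 0.38)/2.034 = 0.17.

μ = 0.54, σ = 0.17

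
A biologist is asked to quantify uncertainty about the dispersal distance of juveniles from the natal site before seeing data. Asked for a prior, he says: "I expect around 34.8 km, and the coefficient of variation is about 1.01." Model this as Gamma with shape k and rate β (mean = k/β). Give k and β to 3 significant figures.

For Gamma(k, rate β): mean = k/β, variance = k/β², so CV = 1/√k.
CV = 1.01, hence k = 1/CV² = 0.98.
Then β = k/mean = 0.98/34.8 = 0.0282.

k ≈ 0.98, β ≈ 0.0282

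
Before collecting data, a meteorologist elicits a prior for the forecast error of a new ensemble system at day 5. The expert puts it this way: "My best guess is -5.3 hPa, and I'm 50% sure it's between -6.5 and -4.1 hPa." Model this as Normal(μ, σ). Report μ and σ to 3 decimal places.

A symmetric 50% interval runs μ ± z·σ with z = 0.6745.
Half-width = 1.2, so σ = 1.2/0.6745 = 1.779.
μ is the stated best guess, -5.300.

μ = -5.300, σ = 1.779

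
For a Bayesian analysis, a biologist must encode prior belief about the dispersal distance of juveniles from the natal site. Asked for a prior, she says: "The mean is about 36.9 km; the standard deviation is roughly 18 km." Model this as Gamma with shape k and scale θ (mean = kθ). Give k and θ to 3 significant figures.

For Gamma(k, scale θ): mean = kθ, variance = kθ², so CV = 1/√k.
CV = SD/mean = 18/36.9 = 0.4878, hence k = 1/CV² = 4.2.
Then θ = mean/k = 36.9/4.2 = 8.78.

k ≈ 4.2, θ ≈ 8.78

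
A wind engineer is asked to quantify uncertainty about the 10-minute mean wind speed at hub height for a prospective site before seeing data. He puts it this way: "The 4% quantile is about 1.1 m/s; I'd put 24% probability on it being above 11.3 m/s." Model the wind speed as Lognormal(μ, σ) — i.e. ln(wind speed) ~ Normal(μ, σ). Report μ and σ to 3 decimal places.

If T ~ Lognormal(μ,σ) then ln T ~ Normal(μ,σ), so the p-quantile of ln T is μ + z_p·σ.
ln(1.1) = 0.09531 and ln(11.3) = 2.425; z_{0.04} = -1.751, z_{0.76} = 0.7063.
σ = (2.425 − 0.09531)/(0.7063 − (-1.751)) = 0.948.
μ = 0.09531 − (-1.751)·0.948 = 1.755.

μ ≈ 1.755, σ ≈ 0.948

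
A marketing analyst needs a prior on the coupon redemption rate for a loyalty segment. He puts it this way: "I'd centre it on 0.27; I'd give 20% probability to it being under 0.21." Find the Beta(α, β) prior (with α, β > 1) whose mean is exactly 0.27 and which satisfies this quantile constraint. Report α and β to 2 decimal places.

With mean 0.27 fixed, write α = 0.27s, β = 0.73s where s = α+β.
Need P(θ < 0.21) = 0.2 under Beta(0.27s, 0.73s). Normal approximation: (q−m)/√(m(1−m)/s) ≈ z_{0.2} = -0.842, so s ≈ 0.27·0.73·(-0.842)²/(0.21−0.27)² = 38.8.
At s = 38.8: P(θ<0.21) ≈ 0.204. Adjusting to match 0.2 gives s ≈ 39.97.
So α = 0.27·39.97 ≈ 10.79, β = 0.73·39.97 ≈ 29.18.

α ≈ 10.79, β ≈ 29.18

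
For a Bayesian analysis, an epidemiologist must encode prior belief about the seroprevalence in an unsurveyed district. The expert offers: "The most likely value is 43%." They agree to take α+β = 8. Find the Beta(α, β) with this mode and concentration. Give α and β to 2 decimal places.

α = 3.58, β = 4.42

For α,β > 1 the Beta mode is (α−1)/(α+β−2). With α+β = 8, the mode is (α−1)/6.
Set (α−1)/6 = 0.43 → α = 1 + 0.43·6 = 3.58.
β = 8 − α = 4.42.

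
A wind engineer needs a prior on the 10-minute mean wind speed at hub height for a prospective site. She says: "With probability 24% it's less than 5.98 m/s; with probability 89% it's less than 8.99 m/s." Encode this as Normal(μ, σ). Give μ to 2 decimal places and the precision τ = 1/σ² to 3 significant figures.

μ = 7.08, τ = 0.412

The p-quantile of Normal(μ,σ) is μ + z_p·σ, with z_{0.24} = -0.7063 and z_{0.89} = 1.227.
Eliminate σ: μ = (z₂·x₁ − z₁·x₂)/(z₂ − z₁) = (1.227·5.98 − (-0.7063)·8.99)/1.933 = 7.08.
Then σ = (x₂ − x₁)/(z₂ − z₁) = (8.99 − 5.98)/1.933 = 1.56.
Precision τ = 1/σ² = 1/1.557² = 0.412.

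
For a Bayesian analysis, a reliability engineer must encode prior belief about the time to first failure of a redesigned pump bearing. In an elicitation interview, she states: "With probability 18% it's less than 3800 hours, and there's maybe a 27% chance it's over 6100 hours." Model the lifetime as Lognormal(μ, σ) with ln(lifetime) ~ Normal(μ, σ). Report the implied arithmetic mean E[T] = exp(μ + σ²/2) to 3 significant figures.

If T ~ Lognormal(μ,σ) then ln T ~ Normal(μ,σ), so the p-quantile of ln T is μ + z_p·σ.
ln(3800) = 8.243 and ln(6100) = 8.716; z_{0.18} = -0.9154, z_{0.73} = 0.6128.
σ = (8.716 − 8.243)/(0.6128 − (-0.9154)) = 0.310.
μ = 8.243 − (-0.9154)·0.310 = 8.526.
E[T] = exp(μ + σ²/2) = exp(8.526 + 0.0480) = 5290 hours.

E[T] ≈ 5290 hours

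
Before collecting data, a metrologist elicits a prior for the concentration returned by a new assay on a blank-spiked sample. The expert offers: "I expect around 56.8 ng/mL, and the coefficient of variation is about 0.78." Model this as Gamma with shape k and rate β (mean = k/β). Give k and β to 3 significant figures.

For Gamma(k, rate β): mean = k/β, variance = k/β², so CV = 1/√k.
CV = 0.78, hence k = 1/CV² = 1.64.
Then β = k/mean = 1.64/56.8 = 0.0289.

k ≈ 1.64, β ≈ 0.0289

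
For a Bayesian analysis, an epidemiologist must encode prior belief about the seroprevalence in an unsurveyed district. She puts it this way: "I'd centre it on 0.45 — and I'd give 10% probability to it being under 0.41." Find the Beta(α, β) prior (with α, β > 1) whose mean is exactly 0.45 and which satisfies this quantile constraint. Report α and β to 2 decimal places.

With mean 0.45 fixed, write α = 0.45s, β = 0.55s where s = α+β.
Need P(θ < 0.41) = 0.1 under Beta(0.45s, 0.55s). Normal approximation: (q−m)/√(m(1−m)/s) ≈ z_{0.1} = -1.28, so s ≈ 0.45·0.55·(-1.28)²/(0.41−0.45)² = 254.1.
At s = 254.1: P(θ<0.41) ≈ 0.099. Adjusting to match 0.1 gives s ≈ 252.64.
So α = 0.45·252.64 ≈ 113.69, β = 0.55·252.64 ≈ 138.95.

α ≈ 113.69, β ≈ 138.95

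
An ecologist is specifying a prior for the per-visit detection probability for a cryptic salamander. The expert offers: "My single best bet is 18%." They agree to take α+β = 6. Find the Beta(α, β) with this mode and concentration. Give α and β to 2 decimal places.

For α,β > 1 the Beta mode is (α−1)/(α+β−2). With α+β = 6, the mode is (α−1)/4.
Set (α−1)/4 = 0.18 → α = 1 + 0.18·4 = 1.72.
β = 6 − α = 4.28.

α = 1.72, β = 4.28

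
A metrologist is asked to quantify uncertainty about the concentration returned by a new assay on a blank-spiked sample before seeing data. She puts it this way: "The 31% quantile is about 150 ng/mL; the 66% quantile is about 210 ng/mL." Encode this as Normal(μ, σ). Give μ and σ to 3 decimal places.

μ = 182.754, σ = 66.056

For Normal(μ,σ), the p-quantile is μ + z_p·σ. Here z_{0.31} = -0.4959, z_{0.66} = 0.4125.
So 150 = μ − 0.4959σ and 210 = μ + 0.4125σ.
Subtracting: σ = (210 − 150)/(0.4125 − (-0.4959)) = 66.056.
Then μ = 150 − (-0.4959)·66.056 = 182.754.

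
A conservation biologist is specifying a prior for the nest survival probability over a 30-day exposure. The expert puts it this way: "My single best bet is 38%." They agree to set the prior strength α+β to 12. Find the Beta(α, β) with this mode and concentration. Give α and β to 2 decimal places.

α = 4.80, β = 7.20

For α,β > 1 the Beta mode is (α−1)/(α+β−2). With α+β = 12, the mode is (α−1)/10.
Set (α−1)/10 = 0.38 → α = 1 + 0.38·10 = 4.80.
β = 12 − α = 7.20.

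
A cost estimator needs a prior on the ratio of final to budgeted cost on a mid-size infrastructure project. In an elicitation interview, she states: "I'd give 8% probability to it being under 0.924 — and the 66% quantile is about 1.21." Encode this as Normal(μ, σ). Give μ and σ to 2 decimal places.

μ = 1.15, σ = 0.16

The p-quantile of Normal(μ,σ) is μ + z_p·σ, with z_{0.08} = -1.405 and z_{0.66} = 0.4125.
Eliminate σ: μ = (z₂·x₁ − z₁·x₂)/(z₂ − z₁) = (0.4125·0.924 − (-1.405)·1.21)/1.818 = 1.15.
Then σ = (x₂ − x₁)/(z₂ − z₁) = (1.21 − 0.924)/1.818 = 0.16.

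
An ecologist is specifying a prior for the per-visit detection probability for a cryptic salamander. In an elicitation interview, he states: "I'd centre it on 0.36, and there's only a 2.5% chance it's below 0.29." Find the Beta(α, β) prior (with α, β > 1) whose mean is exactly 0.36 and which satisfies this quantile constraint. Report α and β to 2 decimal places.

α ≈ 61.71, β ≈ 109.70

With mean 0.36 fixed, write α = 0.36s, β = 0.64s where s = α+β.
Need P(θ < 0.29) = 0.025 under Beta(0.36s, 0.64s). Normal approximation: (q−m)/√(m(1−m)/s) ≈ z_{0.025} = -1.96, so s ≈ 0.36·0.64·(-1.96)²/(0.29−0.36)² = 180.6.
At s = 180.6: P(θ<0.29) ≈ 0.022. Adjusting to match 0.025 gives s ≈ 171.41.
So α = 0.36·171.41 ≈ 61.71, β = 0.64·171.41 ≈ 109.70.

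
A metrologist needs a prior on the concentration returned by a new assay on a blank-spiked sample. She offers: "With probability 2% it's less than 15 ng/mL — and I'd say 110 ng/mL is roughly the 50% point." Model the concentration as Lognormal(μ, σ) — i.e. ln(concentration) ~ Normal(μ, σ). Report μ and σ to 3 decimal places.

If T ~ Lognormal(μ,σ) then ln T ~ Normal(μ,σ), so the p-quantile of ln T is μ + z_p·σ.
ln(15) = 2.708 and ln(110) = 4.7; z_{0.02} = -2.054, z_{0.5} = 0.
σ = (4.7 − 2.708)/(0 − (-2.054)) = 0.970.
μ = 2.708 − (-2.054)·0.970 = 4.700.

μ ≈ 4.700, σ ≈ 0.970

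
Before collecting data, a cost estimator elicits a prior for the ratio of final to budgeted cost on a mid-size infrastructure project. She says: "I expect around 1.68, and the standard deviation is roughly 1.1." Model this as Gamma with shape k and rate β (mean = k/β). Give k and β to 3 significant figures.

k ≈ 2.33, β ≈ 1.39

For Gamma(k, rate β): mean = k/β, variance = k/β², so CV = 1/√k.
CV = SD/mean = 1.1/1.68 = 0.6548, hence k = 1/CV² = 2.33.
Then β = k/mean = 2.33/1.68 = 1.39.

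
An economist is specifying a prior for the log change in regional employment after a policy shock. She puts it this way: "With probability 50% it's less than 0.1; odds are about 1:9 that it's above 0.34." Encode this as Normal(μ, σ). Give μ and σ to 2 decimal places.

μ = 0.10, σ = 0.19

For Normal(μ,σ), the p-quantile is μ + z_p·σ. Here z_{0.5} = 0, z_{0.9} = 1.282.
So 0.1 = μ + 0σ and 0.34 = μ + 1.282σ.
Subtracting: σ = (0.34 − 0.1)/(1.282 − (0)) = 0.19.
Then μ = 0.1 − (0)·0.19 = 0.10.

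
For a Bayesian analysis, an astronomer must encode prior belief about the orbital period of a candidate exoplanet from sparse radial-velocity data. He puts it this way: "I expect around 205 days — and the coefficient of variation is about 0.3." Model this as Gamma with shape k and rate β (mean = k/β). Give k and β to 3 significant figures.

k ≈ 11.1, β ≈ 0.0542

For Gamma(k, rate β): mean = k/β, variance = k/β², so CV = 1/√k.
CV = 0.3, hence k = 1/CV² = 11.1.
Then β = k/mean = 11.1/205 = 0.0542.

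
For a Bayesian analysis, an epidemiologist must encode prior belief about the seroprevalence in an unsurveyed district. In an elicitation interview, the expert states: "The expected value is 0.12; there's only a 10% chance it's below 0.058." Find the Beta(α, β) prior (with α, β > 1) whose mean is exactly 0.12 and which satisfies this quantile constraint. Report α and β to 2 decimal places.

α ≈ 4.46, β ≈ 32.68

With mean 0.12 fixed, write α = 0.12s, β = 0.88s where s = α+β.
Need P(θ < 0.058) = 0.1 under Beta(0.12s, 0.88s). Normal approximation: (q−m)/√(m(1−m)/s) ≈ z_{0.1} = -1.28, so s ≈ 0.12·0.88·(-1.28)²/(0.058−0.12)² = 45.1.
At s = 45.1: P(θ<0.058) ≈ 0.075. Adjusting to match 0.1 gives s ≈ 37.13.
So α = 0.12·37.13 ≈ 4.46, β = 0.88·37.13 ≈ 32.68.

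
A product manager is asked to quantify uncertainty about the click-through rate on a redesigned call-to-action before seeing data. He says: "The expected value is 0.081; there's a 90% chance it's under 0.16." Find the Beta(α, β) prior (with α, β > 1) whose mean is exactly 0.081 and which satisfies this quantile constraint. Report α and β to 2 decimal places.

α ≈ 1.73, β ≈ 19.59

With mean 0.081 fixed, write α = 0.081s, β = 0.919s where s = α+β.
Need P(θ < 0.16) = 0.9 under Beta(0.081s, 0.919s). Normal approximation: (q−m)/√(m(1−m)/s) ≈ z_{0.9} = 1.28, so s ≈ 0.081·0.919·(1.28)²/(0.16−0.081)² = 19.6.
At s = 19.6: P(θ<0.16) ≈ 0.894. Adjusting to match 0.9 gives s ≈ 21.32.
So α = 0.081·21.32 ≈ 1.73, β = 0.919·21.32 ≈ 19.59.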